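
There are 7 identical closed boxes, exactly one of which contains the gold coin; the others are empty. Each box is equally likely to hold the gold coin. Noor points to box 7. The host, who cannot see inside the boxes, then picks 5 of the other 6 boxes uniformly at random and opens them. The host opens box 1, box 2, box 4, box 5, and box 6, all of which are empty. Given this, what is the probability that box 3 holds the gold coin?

Because the host chose which boxes to open without knowing where the gold coin is, the choice is independent of the prize location. Learning that none of the 5 opened boxes holds the gold coin simply rules out those 5 locations and leaves the remaining 2 boxes still equally likely by symmetry.
So P(the gold coin in box 3) = 1/2.

1/2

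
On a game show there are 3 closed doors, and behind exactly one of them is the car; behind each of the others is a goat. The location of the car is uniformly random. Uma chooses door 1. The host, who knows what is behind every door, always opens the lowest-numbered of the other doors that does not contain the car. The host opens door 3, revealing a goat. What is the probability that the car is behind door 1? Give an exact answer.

Consider each possible location of the car in turn.
If it is behind door 1 (prior 1/3): the host would have opened door 2 instead, probability 0; weight (1/3)·0 = 0.
If it is behind door 2 (prior 1/3): door 3 is the lowest-numbered option available, probability 1; weight (1/3)·1 = 1/3.
If it is behind door 3 (prior 1/3): the host opened door 3, so this case is ruled out; weight (1/3)·0 = 0.
The weights sum to 1/3.
So P(the car behind door 1 | the host opened door 3) = 0 / (1/3) = 0.

0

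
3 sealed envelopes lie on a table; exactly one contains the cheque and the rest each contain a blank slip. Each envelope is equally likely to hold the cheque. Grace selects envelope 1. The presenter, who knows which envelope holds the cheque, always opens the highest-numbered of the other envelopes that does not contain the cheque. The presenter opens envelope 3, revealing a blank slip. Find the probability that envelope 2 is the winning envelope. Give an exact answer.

1/2

Apply Bayes' rule, conditioning on where the cheque actually is.
If it is in either of envelopes 1 and 2 (prior 1/3 each): envelope 3 is the highest-numbered option available, probability 1; weight (1/3)·1 = 1/3 each.
If it is in envelope 3 (prior 1/3): the presenter opened envelope 3, so this case is ruled out; weight (1/3)·0 = 0.
The weights sum to 2/3.
So P(the cheque in envelope 2 | the presenter opened envelope 3) = (1/3) / (2/3) = 1/2.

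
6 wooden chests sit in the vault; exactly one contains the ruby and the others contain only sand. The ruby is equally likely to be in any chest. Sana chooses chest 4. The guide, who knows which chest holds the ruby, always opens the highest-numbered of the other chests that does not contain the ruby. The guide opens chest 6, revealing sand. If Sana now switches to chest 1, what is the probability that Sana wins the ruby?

1/5

Apply Bayes' rule, conditioning on where the ruby actually is.
If it is in any of chests 1, 2, 3, 4, and 5 (prior 1/6 each): chest 6 is the highest-numbered option available, probability 1; weight (1/6)·1 = 1/6 each.
If it is in chest 6 (prior 1/6): the guide opened chest 6, so this case is ruled out; weight (1/6)·0 = 0.
The weights sum to 5/6.
So P(the ruby in chest 1 | the guide opened chest 6) = (1/6) / (5/6) = 1/5.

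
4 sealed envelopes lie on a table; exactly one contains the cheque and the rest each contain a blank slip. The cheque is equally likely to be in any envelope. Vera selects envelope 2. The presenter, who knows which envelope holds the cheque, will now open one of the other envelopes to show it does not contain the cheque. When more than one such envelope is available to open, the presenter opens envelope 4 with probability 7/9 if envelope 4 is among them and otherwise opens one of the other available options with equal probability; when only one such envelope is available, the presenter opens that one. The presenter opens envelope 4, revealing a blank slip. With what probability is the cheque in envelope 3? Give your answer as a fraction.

1/3

Consider each possible location of the cheque in turn.
If it is in any of envelopes 1, 2, and 3 (prior 1/4 each): envelope 4 is available, opened with probability 7/9; weight (1/4)·(7/9) = 7/36 each.
If it is in envelope 4 (prior 1/4): the presenter opened envelope 4, so this case is ruled out; weight (1/4)·0 = 0.
The weights sum to 7/12.
So P(the cheque in envelope 3 | the presenter opened envelope 4) = (7/36) / (7/12) = 1/3.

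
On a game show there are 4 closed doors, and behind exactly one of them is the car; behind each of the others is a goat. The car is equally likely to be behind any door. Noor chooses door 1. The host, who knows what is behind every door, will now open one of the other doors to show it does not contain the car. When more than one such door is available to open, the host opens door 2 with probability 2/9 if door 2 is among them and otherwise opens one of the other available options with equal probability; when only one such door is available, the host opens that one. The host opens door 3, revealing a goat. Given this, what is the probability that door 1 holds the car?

Condition on the true location of the car.
If it is behind door 1 (prior 1/4): door 2 is available but not opened; door 3 gets probability (1 − 2/9)/2 = 7/18; weight (1/4)·(7/18) = 7/72.
If it is behind door 2 (prior 1/4): door 2 holds the prize so is unavailable; the host chooses uniformly among the 2 others, probability 1/2; weight (1/4)·(1/2) = 1/8.
If it is behind door 3 (prior 1/4): the host opened door 3, so this case is ruled out; weight (1/4)·0 = 0.
If it is behind door 4 (prior 1/4): door 2 is available but not opened, probability 7/9; weight (1/4)·(7/9) = 7/36.
The weights sum to 5/12.
So P(the car behind door 1 | the host opened door 3) = (7/72) / (5/12) = 7/30.

7/30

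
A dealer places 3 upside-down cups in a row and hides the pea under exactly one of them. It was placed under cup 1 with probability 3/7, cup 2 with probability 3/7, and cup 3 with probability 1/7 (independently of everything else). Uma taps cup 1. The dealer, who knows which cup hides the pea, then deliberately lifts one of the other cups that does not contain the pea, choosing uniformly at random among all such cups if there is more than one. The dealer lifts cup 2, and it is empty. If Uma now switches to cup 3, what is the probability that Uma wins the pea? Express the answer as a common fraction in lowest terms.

2/5

Condition on the true location of the pea.
If it is under cup 1 (prior 3/7): the dealer has 2 equally likely choices, so probability 1/2; weight (3/7)·(1/2) = 3/14.
If it is under cup 2 (prior 3/7): the dealer opened cup 2, so this case is ruled out; weight (3/7)·0 = 0.
If it is under cup 3 (prior 1/7): the dealer has no choice, probability 1; weight (1/7)·1 = 1/7.
The weights sum to 5/14.
So P(the pea under cup 3 | the dealer opened cup 2) = (1/7) / (5/14) = 2/5.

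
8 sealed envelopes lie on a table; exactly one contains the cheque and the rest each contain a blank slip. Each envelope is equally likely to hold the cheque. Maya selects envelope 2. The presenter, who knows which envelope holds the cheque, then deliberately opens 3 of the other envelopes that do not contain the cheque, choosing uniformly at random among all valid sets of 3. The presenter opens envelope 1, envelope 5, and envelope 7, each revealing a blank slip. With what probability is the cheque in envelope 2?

1/8

Condition on the true location of the cheque.
If it is in any of envelopes 1, 5, and 7 (prior 1/8 each): that envelope was opened and seen not to hold the prize — ruled out; weight (1/8)·0 = 0 each.
If it is in envelope 2 (prior 1/8): the presenter has 35 equally likely choices, so probability 1/35; weight (1/8)·(1/35) = 1/280.
If it is in any of envelopes 3, 4, 6, and 8 (prior 1/8 each): the presenter has 20 equally likely choices, so probability 1/20; weight (1/8)·(1/20) = 1/160 each.
The weights sum to 1/35.
So P(the cheque in envelope 2 | the presenter opened envelope 1, envelope 5, and envelope 7) = (1/280) / (1/35) = 1/8.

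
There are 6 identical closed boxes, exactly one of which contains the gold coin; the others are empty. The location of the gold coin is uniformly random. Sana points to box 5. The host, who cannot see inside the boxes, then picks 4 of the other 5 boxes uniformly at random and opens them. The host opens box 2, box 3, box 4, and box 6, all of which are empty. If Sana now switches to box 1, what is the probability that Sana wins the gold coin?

1/2

Because the host chose which boxes to open without knowing where the gold coin is, the choice is independent of the prize location. Learning that none of the 4 opened boxes holds the gold coin simply rules out those 4 locations and leaves the remaining 2 boxes still equally likely by symmetry.
So P(the gold coin in box 1) = 1/2.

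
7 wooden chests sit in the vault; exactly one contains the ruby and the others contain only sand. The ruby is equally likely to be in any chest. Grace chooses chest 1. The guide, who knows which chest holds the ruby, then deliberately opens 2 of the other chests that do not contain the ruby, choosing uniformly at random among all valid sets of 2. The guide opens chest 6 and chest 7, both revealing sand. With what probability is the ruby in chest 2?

Apply Bayes' rule, conditioning on where the ruby actually is.
If it is in chest 1 (prior 1/7): the guide has 15 equally likely choices, so probability 1/15; weight (1/7)·(1/15) = 1/105.
If it is in any of chests 2, 3, 4, and 5 (prior 1/7 each): the guide has 10 equally likely choices, so probability 1/10; weight (1/7)·(1/10) = 1/70 each.
If it is in either of chests 6 and 7 (prior 1/7 each): that chest was opened and seen not to hold the prize — ruled out; weight (1/7)·0 = 0 each.
The weights sum to 1/15.
So P(the ruby in chest 2 | the guide opened chest 6 and chest 7) = (1/70) / (1/15) = 3/14.

3/14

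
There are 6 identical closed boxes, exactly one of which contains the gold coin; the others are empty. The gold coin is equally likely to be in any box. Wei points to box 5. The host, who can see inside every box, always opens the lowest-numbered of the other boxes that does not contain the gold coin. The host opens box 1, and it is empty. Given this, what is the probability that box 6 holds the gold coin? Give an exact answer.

Consider each possible location of the gold coin in turn.
If it is in box 1 (prior 1/6): the host opened box 1, so this case is ruled out; weight (1/6)·0 = 0.
If it is in any of boxes 2, 3, 4, 5, and 6 (prior 1/6 each): box 1 is the lowest-numbered option available, probability 1; weight (1/6)·1 = 1/6 each.
The weights sum to 5/6.
So P(the gold coin in box 6 | the host opened box 1) = (1/6) / (5/6) = 1/5.

1/5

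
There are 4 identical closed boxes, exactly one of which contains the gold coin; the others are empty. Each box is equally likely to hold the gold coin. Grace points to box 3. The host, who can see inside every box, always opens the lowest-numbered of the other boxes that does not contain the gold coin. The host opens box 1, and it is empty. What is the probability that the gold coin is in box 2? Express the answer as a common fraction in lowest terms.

1/3

Apply Bayes' rule, conditioning on where the gold coin actually is.
If it is in box 1 (prior 1/4): the host opened box 1, so this case is ruled out; weight (1/4)·0 = 0.
If it is in any of boxes 2, 3, and 4 (prior 1/4 each): box 1 is the lowest-numbered option available, probability 1; weight (1/4)·1 = 1/4 each.
The weights sum to 3/4.
So P(the gold coin in box 2 | the host opened box 1) = (1/4) / (3/4) = 1/3.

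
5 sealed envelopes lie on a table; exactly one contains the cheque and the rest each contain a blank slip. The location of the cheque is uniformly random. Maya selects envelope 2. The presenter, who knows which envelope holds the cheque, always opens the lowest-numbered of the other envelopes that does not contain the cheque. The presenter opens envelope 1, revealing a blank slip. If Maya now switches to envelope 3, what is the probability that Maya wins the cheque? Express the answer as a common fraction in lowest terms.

Apply Bayes' rule, conditioning on where the cheque actually is.
If it is in envelope 1 (prior 1/5): the presenter opened envelope 1, so this case is ruled out; weight (1/5)·0 = 0.
If it is in any of envelopes 2, 3, 4, and 5 (prior 1/5 each): envelope 1 is the lowest-numbered option available, probability 1; weight (1/5)·1 = 1/5 each.
The weights sum to 4/5.
So P(the cheque in envelope 3 | the presenter opened envelope 1) = (1/5) / (4/5) = 1/4.

1/4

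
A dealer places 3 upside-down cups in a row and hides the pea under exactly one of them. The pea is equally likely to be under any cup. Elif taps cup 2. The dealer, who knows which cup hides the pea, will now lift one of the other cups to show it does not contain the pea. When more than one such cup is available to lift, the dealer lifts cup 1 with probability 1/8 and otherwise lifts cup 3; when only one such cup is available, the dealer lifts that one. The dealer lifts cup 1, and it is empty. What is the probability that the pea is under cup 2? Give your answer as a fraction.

1/9

Consider each possible location of the pea in turn.
If it is under cup 1 (prior 1/3): the dealer opened cup 1, so this case is ruled out; weight (1/3)·0 = 0.
If it is under cup 2 (prior 1/3): cup 1 is available, opened with probability 1/8; weight (1/3)·(1/8) = 1/24.
If it is under cup 3 (prior 1/3): only cup 1 is available, probability 1; weight (1/3)·1 = 1/3.
The weights sum to 3/8.
So P(the pea under cup 2 | the dealer opened cup 1) = (1/24) / (3/8) = 1/9.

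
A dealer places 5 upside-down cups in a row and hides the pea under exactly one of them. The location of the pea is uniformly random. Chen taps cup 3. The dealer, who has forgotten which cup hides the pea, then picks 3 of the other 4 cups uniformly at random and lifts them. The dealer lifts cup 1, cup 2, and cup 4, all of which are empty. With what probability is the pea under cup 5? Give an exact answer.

1/2

Condition on the true location of the pea.
If it is under any of cups 1, 2, and 4 (prior 1/5 each): that cup was opened and seen not to hold the prize — ruled out; weight (1/5)·0 = 0 each.
If it is under either of cups 3 and 5 (prior 1/5 each): the dealer picks exactly this set with probability 1/4 regardless, and none is the prize; weight (1/5)·(1/4) = 1/20 each.
The weights sum to 1/10.
So P(the pea under cup 5 | the dealer opened cup 1, cup 2, and cup 4) = (1/20) / (1/10) = 1/2.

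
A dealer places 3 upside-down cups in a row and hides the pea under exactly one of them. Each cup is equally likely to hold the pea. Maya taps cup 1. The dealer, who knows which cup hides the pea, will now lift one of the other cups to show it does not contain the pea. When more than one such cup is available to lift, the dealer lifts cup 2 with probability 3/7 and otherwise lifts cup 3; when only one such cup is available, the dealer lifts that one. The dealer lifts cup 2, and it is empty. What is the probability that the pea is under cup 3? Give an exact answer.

Consider each possible location of the pea in turn.
If it is under cup 1 (prior 1/3): cup 2 is available, opened with probability 3/7; weight (1/3)·(3/7) = 1/7.
If it is under cup 2 (prior 1/3): the dealer opened cup 2, so this case is ruled out; weight (1/3)·0 = 0.
If it is under cup 3 (prior 1/3): only cup 2 is available, probability 1; weight (1/3)·1 = 1/3.
The weights sum to 10/21.
So P(the pea under cup 3 | the dealer opened cup 2) = (1/3) / (10/21) = 7/10.

7/10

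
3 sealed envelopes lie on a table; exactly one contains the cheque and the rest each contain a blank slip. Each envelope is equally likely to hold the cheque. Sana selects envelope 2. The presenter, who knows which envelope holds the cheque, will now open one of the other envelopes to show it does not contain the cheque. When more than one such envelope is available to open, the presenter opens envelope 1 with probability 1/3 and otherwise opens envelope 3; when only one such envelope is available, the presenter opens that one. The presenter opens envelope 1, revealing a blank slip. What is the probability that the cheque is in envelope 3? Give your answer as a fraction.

3/4

Condition on the true location of the cheque.
If it is in envelope 1 (prior 1/3): the presenter opened envelope 1, so this case is ruled out; weight (1/3)·0 = 0.
If it is in envelope 2 (prior 1/3): envelope 1 is available, opened with probability 1/3; weight (1/3)·(1/3) = 1/9.
If it is in envelope 3 (prior 1/3): only envelope 1 is available, probability 1; weight (1/3)·1 = 1/3.
The weights sum to 4/9.
So P(the cheque in envelope 3 | the presenter opened envelope 1) = (1/3) / (4/9) = 3/4.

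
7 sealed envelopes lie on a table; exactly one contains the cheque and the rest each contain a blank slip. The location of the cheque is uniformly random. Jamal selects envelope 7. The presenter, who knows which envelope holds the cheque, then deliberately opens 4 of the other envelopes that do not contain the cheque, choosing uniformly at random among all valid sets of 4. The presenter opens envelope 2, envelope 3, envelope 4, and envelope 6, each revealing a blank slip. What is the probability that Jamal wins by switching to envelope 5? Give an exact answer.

3/7

Apply Bayes' rule, conditioning on where the cheque actually is.
If it is in either of envelopes 1 and 5 (prior 1/7 each): the presenter has 5 equally likely choices, so probability 1/5; weight (1/7)·(1/5) = 1/35 each.
If it is in any of envelopes 2, 3, 4, and 6 (prior 1/7 each): that envelope was opened and seen not to hold the prize — ruled out; weight (1/7)·0 = 0 each.
If it is in envelope 7 (prior 1/7): the presenter has 15 equally likely choices, so probability 1/15; weight (1/7)·(1/15) = 1/105.
The weights sum to 1/15.
So P(the cheque in envelope 5 | the presenter opened envelope 2, envelope 3, envelope 4, and envelope 6) = (1/35) / (1/15) = 3/7.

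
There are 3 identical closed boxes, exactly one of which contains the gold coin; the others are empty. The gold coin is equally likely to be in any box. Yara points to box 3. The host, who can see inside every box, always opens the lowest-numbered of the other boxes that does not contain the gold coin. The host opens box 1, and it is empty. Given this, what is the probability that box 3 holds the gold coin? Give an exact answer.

1/2

Condition on the true location of the gold coin.
If it is in box 1 (prior 1/3): the host opened box 1, so this case is ruled out; weight (1/3)·0 = 0.
If it is in either of boxes 2 and 3 (prior 1/3 each): box 1 is the lowest-numbered option available, probability 1; weight (1/3)·1 = 1/3 each.
The weights sum to 2/3.
So P(the gold coin in box 3 | the host opened box 1) = (1/3) / (2/3) = 1/2.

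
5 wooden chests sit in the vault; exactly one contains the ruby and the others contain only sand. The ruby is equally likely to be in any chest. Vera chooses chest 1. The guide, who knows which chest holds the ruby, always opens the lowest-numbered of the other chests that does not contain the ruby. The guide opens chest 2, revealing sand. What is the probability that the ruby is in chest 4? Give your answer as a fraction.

1/4

Consider each possible location of the ruby in turn.
If it is in any of chests 1, 3, 4, and 5 (prior 1/5 each): chest 2 is the lowest-numbered option available, probability 1; weight (1/5)·1 = 1/5 each.
If it is in chest 2 (prior 1/5): the guide opened chest 2, so this case is ruled out; weight (1/5)·0 = 0.
The weights sum to 4/5.
So P(the ruby in chest 4 | the guide opened chest 2) = (1/5) / (4/5) = 1/4.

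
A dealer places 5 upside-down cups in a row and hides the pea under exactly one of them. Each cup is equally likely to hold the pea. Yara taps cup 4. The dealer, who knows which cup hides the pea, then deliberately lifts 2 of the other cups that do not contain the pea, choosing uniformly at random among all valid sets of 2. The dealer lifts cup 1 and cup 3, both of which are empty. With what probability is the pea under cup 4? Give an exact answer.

Apply Bayes' rule, conditioning on where the pea actually is.
If it is under either of cups 1 and 3 (prior 1/5 each): that cup was opened and seen not to hold the prize — ruled out; weight (1/5)·0 = 0 each.
If it is under either of cups 2 and 5 (prior 1/5 each): the dealer has 3 equally likely choices, so probability 1/3; weight (1/5)·(1/3) = 1/15 each.
If it is under cup 4 (prior 1/5): the dealer has 6 equally likely choices, so probability 1/6; weight (1/5)·(1/6) = 1/30.
The weights sum to 1/6.
So P(the pea under cup 4 | the dealer opened cup 1 and cup 3) = (1/30) / (1/6) = 1/5.

1/5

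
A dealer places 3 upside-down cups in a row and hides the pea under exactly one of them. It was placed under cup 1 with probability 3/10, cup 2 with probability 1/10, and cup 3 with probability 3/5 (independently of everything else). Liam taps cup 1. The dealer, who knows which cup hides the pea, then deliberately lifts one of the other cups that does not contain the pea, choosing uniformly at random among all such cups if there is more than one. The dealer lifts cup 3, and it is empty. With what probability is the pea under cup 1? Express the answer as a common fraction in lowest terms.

3/5

Apply Bayes' rule, conditioning on where the pea actually is.
If it is under cup 1 (prior 3/10): the dealer has 2 equally likely choices, so probability 1/2; weight (3/10)·(1/2) = 3/20.
If it is under cup 2 (prior 1/10): the dealer has no choice, probability 1; weight (1/10)·1 = 1/10.
If it is under cup 3 (prior 3/5): the dealer opened cup 3, so this case is ruled out; weight (3/5)·0 = 0.
The weights sum to 1/4.
So P(the pea under cup 1 | the dealer opened cup 3) = (3/20) / (1/4) = 3/5.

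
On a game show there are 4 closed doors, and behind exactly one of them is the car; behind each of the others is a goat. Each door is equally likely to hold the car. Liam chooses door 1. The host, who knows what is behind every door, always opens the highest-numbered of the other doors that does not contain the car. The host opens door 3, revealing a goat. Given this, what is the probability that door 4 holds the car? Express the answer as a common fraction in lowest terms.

Condition on the true location of the car.
If it is behind either of doors 1 and 2 (prior 1/4 each): the host would have opened door 4 instead, probability 0; weight (1/4)·0 = 0 each.
If it is behind door 3 (prior 1/4): the host opened door 3, so this case is ruled out; weight (1/4)·0 = 0.
If it is behind door 4 (prior 1/4): door 3 is the highest-numbered option available, probability 1; weight (1/4)·1 = 1/4.
The weights sum to 1/4.
So P(the car behind door 4 | the host opened door 3) = (1/4) / (1/4) = 1.

1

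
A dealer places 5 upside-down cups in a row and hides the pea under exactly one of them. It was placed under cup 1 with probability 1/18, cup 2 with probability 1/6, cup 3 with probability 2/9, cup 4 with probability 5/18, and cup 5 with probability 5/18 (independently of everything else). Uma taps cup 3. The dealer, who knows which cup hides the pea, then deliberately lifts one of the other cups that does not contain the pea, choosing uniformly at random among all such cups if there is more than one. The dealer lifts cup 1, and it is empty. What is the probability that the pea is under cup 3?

Condition on the true location of the pea.
If it is under cup 1 (prior 1/18): the dealer opened cup 1, so this case is ruled out; weight (1/18)·0 = 0.
If it is under cup 2 (prior 1/6): the dealer has 3 equally likely choices, so probability 1/3; weight (1/6)·(1/3) = 1/18.
If it is under cup 3 (prior 2/9): the dealer has 4 equally likely choices, so probability 1/4; weight (2/9)·(1/4) = 1/18.
If it is under either of cups 4 and 5 (prior 5/18 each): the dealer has 3 equally likely choices, so probability 1/3; weight (5/18)·(1/3) = 5/54 each.
The weights sum to 8/27.
So P(the pea under cup 3 | the dealer opened cup 1) = (1/18) / (8/27) = 3/16.

3/16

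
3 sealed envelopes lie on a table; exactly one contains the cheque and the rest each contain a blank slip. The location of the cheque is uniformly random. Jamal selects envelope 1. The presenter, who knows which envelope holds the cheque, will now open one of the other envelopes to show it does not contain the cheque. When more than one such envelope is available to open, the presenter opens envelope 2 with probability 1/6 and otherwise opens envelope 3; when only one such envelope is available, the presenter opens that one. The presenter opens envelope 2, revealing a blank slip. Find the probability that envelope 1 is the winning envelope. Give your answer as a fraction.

Apply Bayes' rule, conditioning on where the cheque actually is.
If it is in envelope 1 (prior 1/3): envelope 2 is available, opened with probability 1/6; weight (1/3)·(1/6) = 1/18.
If it is in envelope 2 (prior 1/3): the presenter opened envelope 2, so this case is ruled out; weight (1/3)·0 = 0.
If it is in envelope 3 (prior 1/3): only envelope 2 is available, probability 1; weight (1/3)·1 = 1/3.
The weights sum to 7/18.
So P(the cheque in envelope 1 | the presenter opened envelope 2) = (1/18) / (7/18) = 1/7.

1/7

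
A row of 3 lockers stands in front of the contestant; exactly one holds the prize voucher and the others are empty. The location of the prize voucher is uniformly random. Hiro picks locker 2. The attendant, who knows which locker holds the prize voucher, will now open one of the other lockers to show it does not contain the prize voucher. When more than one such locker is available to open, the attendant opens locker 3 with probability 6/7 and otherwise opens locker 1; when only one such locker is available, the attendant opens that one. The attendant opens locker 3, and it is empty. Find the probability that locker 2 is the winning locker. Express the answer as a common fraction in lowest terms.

6/13

Apply Bayes' rule, conditioning on where the prize voucher actually is.
If it is in locker 1 (prior 1/3): only locker 3 is available, probability 1; weight (1/3)·1 = 1/3.
If it is in locker 2 (prior 1/3): locker 3 is available, opened with probability 6/7; weight (1/3)·(6/7) = 2/7.
If it is in locker 3 (prior 1/3): the attendant opened locker 3, so this case is ruled out; weight (1/3)·0 = 0.
The weights sum to 13/21.
So P(the prize voucher in locker 2 | the attendant opened locker 3) = (2/7) / (13/21) = 6/13.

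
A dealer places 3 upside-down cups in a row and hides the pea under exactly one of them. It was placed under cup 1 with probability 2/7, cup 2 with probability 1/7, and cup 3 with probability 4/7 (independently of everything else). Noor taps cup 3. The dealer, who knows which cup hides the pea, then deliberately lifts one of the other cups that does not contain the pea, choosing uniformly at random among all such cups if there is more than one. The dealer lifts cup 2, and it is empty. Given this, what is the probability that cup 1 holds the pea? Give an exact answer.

Consider each possible location of the pea in turn.
If it is under cup 1 (prior 2/7): the dealer has no choice, probability 1; weight (2/7)·1 = 2/7.
If it is under cup 2 (prior 1/7): the dealer opened cup 2, so this case is ruled out; weight (1/7)·0 = 0.
If it is under cup 3 (prior 4/7): the dealer has 2 equally likely choices, so probability 1/2; weight (4/7)·(1/2) = 2/7.
The weights sum to 4/7.
So P(the pea under cup 1 | the dealer opened cup 2) = (2/7) / (4/7) = 1/2.

1/2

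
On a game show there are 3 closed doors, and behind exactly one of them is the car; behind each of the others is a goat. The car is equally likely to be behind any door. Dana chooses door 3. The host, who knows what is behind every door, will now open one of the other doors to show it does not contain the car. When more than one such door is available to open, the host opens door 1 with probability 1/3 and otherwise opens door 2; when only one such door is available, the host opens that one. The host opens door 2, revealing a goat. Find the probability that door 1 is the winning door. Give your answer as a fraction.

Apply Bayes' rule, conditioning on where the car actually is.
If it is behind door 1 (prior 1/3): only door 2 is available, probability 1; weight (1/3)·1 = 1/3.
If it is behind door 2 (prior 1/3): the host opened door 2, so this case is ruled out; weight (1/3)·0 = 0.
If it is behind door 3 (prior 1/3): door 1 is available but not opened, probability 2/3; weight (1/3)·(2/3) = 2/9.
The weights sum to 5/9.
So P(the car behind door 1 | the host opened door 2) = (1/3) / (5/9) = 3/5.

3/5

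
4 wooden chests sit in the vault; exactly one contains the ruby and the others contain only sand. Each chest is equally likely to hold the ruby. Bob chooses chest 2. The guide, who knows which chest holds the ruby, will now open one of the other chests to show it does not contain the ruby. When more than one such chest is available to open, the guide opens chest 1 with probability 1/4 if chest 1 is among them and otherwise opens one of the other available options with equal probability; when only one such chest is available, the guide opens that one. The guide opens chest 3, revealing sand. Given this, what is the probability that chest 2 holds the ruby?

3/13

Apply Bayes' rule, conditioning on where the ruby actually is.
If it is in chest 1 (prior 1/4): chest 1 holds the prize so is unavailable; the guide chooses uniformly among the 2 others, probability 1/2; weight (1/4)·(1/2) = 1/8.
If it is in chest 2 (prior 1/4): chest 1 is available but not opened; chest 3 gets probability (1 − 1/4)/2 = 3/8; weight (1/4)·(3/8) = 3/32.
If it is in chest 3 (prior 1/4): the guide opened chest 3, so this case is ruled out; weight (1/4)·0 = 0.
If it is in chest 4 (prior 1/4): chest 1 is available but not opened, probability 3/4; weight (1/4)·(3/4) = 3/16.
The weights sum to 13/32.
So P(the ruby in chest 2 | the guide opened chest 3) = (3/32) / (13/32) = 3/13.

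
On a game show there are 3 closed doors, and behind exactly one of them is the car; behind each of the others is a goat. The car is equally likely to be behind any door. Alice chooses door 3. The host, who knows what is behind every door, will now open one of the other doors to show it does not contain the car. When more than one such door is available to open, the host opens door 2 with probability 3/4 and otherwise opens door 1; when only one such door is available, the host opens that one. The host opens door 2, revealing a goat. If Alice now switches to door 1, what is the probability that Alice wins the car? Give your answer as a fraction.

Consider each possible location of the car in turn.
If it is behind door 1 (prior 1/3): only door 2 is available, probability 1; weight (1/3)·1 = 1/3.
If it is behind door 2 (prior 1/3): the host opened door 2, so this case is ruled out; weight (1/3)·0 = 0.
If it is behind door 3 (prior 1/3): door 2 is available, opened with probability 3/4; weight (1/3)·(3/4) = 1/4.
The weights sum to 7/12.
So P(the car behind door 1 | the host opened door 2) = (1/3) / (7/12) = 4/7.

4/7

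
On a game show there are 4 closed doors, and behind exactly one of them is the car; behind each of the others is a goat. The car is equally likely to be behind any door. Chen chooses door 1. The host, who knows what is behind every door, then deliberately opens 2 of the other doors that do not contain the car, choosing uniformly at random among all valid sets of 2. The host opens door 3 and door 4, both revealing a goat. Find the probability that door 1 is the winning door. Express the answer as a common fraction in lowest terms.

Consider each possible location of the car in turn.
If it is behind door 1 (prior 1/4): the host has 3 equally likely choices, so probability 1/3; weight (1/4)·(1/3) = 1/12.
If it is behind door 2 (prior 1/4): the host has no choice, probability 1; weight (1/4)·1 = 1/4.
If it is behind either of doors 3 and 4 (prior 1/4 each): that door was opened and seen not to hold the prize — ruled out; weight (1/4)·0 = 0 each.
The weights sum to 1/3.
So P(the car behind door 1 | the host opened door 3 and door 4) = (1/12) / (1/3) = 1/4.

1/4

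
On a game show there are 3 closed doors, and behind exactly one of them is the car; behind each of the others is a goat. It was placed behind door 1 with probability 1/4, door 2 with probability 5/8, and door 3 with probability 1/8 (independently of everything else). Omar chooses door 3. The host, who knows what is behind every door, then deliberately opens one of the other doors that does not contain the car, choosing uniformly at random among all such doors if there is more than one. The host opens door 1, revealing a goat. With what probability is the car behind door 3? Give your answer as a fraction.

Condition on the true location of the car.
If it is behind door 1 (prior 1/4): the host opened door 1, so this case is ruled out; weight (1/4)·0 = 0.
If it is behind door 2 (prior 5/8): the host has no choice, probability 1; weight (5/8)·1 = 5/8.
If it is behind door 3 (prior 1/8): the host has 2 equally likely choices, so probability 1/2; weight (1/8)·(1/2) = 1/16.
The weights sum to 11/16.
So P(the car behind door 3 | the host opened door 1) = (1/16) / (11/16) = 1/11.

1/11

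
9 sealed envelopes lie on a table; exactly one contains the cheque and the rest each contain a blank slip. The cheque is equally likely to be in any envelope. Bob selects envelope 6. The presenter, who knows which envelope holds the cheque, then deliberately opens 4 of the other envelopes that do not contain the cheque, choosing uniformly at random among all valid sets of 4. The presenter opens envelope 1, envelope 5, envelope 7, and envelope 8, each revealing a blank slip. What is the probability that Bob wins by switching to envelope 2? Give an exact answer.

2/9

Apply Bayes' rule, conditioning on where the cheque actually is.
If it is in any of envelopes 1, 5, 7, and 8 (prior 1/9 each): that envelope was opened and seen not to hold the prize — ruled out; weight (1/9)·0 = 0 each.
If it is in any of envelopes 2, 3, 4, and 9 (prior 1/9 each): the presenter has 35 equally likely choices, so probability 1/35; weight (1/9)·(1/35) = 1/315 each.
If it is in envelope 6 (prior 1/9): the presenter has 70 equally likely choices, so probability 1/70; weight (1/9)·(1/70) = 1/630.
The weights sum to 1/70.
So P(the cheque in envelope 2 | the presenter opened envelope 1, envelope 5, envelope 7, and envelope 8) = (1/315) / (1/70) = 2/9.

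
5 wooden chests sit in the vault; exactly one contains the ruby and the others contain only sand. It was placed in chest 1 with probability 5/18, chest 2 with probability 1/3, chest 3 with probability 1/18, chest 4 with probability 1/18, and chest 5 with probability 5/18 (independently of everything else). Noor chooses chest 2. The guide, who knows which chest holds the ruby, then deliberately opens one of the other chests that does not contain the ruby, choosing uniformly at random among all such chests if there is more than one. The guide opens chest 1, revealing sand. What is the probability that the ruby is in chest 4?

Consider each possible location of the ruby in turn.
If it is in chest 1 (prior 5/18): the guide opened chest 1, so this case is ruled out; weight (5/18)·0 = 0.
If it is in chest 2 (prior 1/3): the guide has 4 equally likely choices, so probability 1/4; weight (1/3)·(1/4) = 1/12.
If it is in either of chests 3 and 4 (prior 1/18 each): the guide has 3 equally likely choices, so probability 1/3; weight (1/18)·(1/3) = 1/54 each.
If it is in chest 5 (prior 5/18): the guide has 3 equally likely choices, so probability 1/3; weight (5/18)·(1/3) = 5/54.
The weights sum to 23/108.
So P(the ruby in chest 4 | the guide opened chest 1) = (1/54) / (23/108) = 2/23.

2/23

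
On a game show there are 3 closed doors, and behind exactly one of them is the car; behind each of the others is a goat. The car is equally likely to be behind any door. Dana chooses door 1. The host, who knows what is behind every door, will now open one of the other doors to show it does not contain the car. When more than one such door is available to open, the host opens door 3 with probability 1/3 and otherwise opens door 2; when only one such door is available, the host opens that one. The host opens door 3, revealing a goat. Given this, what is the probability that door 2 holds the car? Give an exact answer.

Consider each possible location of the car in turn.
If it is behind door 1 (prior 1/3): door 3 is available, opened with probability 1/3; weight (1/3)·(1/3) = 1/9.
If it is behind door 2 (prior 1/3): only door 3 is available, probability 1; weight (1/3)·1 = 1/3.
If it is behind door 3 (prior 1/3): the host opened door 3, so this case is ruled out; weight (1/3)·0 = 0.
The weights sum to 4/9.
So P(the car behind door 2 | the host opened door 3) = (1/3) / (4/9) = 3/4.

3/4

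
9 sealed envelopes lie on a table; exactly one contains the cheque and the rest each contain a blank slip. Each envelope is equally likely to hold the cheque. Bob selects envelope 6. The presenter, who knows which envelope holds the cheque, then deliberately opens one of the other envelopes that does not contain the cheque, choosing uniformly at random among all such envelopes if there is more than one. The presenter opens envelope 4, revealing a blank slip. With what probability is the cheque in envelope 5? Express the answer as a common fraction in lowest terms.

8/63

Consider each possible location of the cheque in turn.
If it is in any of envelopes 1, 2, 3, 5, 7, 8, and 9 (prior 1/9 each): the presenter has 7 equally likely choices, so probability 1/7; weight (1/9)·(1/7) = 1/63 each.
If it is in envelope 4 (prior 1/9): the presenter opened envelope 4, so this case is ruled out; weight (1/9)·0 = 0.
If it is in envelope 6 (prior 1/9): the presenter has 8 equally likely choices, so probability 1/8; weight (1/9)·(1/8) = 1/72.
The weights sum to 1/8.
So P(the cheque in envelope 5 | the presenter opened envelope 4) = (1/63) / (1/8) = 8/63.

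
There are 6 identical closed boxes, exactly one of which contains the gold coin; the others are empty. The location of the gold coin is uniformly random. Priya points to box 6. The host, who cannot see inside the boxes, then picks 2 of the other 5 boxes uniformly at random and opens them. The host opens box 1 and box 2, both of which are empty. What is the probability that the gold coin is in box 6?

1/4

Because the host chose which boxes to open without knowing where the gold coin is, the choice is independent of the prize location. Learning that none of the 2 opened boxes holds the gold coin simply rules out those 2 locations and leaves the remaining 4 boxes still equally likely by symmetry.
So P(the gold coin in box 6) = 1/4.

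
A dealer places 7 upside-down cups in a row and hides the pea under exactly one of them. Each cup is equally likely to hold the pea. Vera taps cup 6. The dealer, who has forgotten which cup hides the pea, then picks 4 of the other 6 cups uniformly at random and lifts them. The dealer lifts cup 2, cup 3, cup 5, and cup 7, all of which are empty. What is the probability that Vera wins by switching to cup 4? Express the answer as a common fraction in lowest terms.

1/3

Because the dealer chose which cups to lift without knowing where the pea is, the choice is independent of the prize location. Learning that none of the 4 opened cups holds the pea simply rules out those 4 locations and leaves the remaining 3 cups still equally likely by symmetry.
So P(the pea under cup 4) = 1/3.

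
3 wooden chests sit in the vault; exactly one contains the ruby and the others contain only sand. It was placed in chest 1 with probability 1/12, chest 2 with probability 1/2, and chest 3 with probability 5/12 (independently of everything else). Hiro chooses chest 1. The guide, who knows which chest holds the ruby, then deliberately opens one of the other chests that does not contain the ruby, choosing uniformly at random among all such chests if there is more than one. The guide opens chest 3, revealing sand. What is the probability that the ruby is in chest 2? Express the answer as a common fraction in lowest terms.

12/13

Apply Bayes' rule, conditioning on where the ruby actually is.
If it is in chest 1 (prior 1/12): the guide has 2 equally likely choices, so probability 1/2; weight (1/12)·(1/2) = 1/24.
If it is in chest 2 (prior 1/2): the guide has no choice, probability 1; weight (1/2)·1 = 1/2.
If it is in chest 3 (prior 5/12): the guide opened chest 3, so this case is ruled out; weight (5/12)·0 = 0.
The weights sum to 13/24.
So P(the ruby in chest 2 | the guide opened chest 3) = (1/2) / (13/24) = 12/13.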